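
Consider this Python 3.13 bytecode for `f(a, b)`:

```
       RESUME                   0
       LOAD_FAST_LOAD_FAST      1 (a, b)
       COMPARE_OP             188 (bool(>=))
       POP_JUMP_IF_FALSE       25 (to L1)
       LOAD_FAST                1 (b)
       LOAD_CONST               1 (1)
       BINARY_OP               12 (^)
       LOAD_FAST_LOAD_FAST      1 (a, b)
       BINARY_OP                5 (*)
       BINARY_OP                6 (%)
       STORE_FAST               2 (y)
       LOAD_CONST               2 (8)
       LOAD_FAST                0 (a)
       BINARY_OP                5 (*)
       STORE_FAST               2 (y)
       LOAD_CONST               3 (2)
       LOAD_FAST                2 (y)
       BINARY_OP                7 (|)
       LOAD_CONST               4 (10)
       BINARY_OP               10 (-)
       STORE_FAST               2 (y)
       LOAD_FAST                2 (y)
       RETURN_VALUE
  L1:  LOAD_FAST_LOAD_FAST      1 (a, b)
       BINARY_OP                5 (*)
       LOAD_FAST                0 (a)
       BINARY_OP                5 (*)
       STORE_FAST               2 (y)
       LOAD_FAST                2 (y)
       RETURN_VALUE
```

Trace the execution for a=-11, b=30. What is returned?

LOAD_FAST_LOAD_FAST a,b → push -11,30. Stack: [-11, 30]
COMPARE_OP bool(>=) → -11 vs 30 = False. Stack: [False]
POP_JUMP_IF_FALSE → pop False; jump. Stack: []
LOAD_FAST_LOAD_FAST a,b → push -11,30. Stack: [-11, 30]
BINARY_OP * → -11 * 30 = -330. Stack: [-330]
LOAD_FAST a → push -11. Stack: [-330, -11]
BINARY_OP * → -330 * -11 = 3630. Stack: [3630]
STORE_FAST y → y=3630. Stack: []
LOAD_FAST y → push 3630. Stack: [3630]
RETURN_VALUE → return 3630.

3630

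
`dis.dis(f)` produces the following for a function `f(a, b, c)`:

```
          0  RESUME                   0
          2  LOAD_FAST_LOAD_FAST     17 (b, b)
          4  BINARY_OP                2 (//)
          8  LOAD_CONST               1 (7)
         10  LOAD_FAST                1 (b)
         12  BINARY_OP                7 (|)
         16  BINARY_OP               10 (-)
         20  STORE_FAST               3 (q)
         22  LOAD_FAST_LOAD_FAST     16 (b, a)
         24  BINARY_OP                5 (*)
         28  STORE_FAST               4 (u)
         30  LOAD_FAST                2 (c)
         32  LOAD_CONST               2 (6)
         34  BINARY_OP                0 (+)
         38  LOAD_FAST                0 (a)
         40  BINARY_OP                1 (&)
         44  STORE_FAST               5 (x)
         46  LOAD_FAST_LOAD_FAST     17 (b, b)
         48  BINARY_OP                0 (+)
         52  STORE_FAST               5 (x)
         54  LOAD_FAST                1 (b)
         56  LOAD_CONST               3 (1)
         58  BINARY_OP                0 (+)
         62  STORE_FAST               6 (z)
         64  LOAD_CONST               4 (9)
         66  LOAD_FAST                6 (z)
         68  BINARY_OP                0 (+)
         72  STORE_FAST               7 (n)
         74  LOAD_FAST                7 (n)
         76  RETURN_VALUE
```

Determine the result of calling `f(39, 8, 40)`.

LOAD_FAST_LOAD_FAST b,b → push 8,8. Stack: [8, 8]
BINARY_OP // → 8 // 8 = 1. Stack: [1]
LOAD_CONST → push 7. Stack: [1, 7]
LOAD_FAST b → push 8. Stack: [1, 7, 8]
BINARY_OP | → 7 | 8 = 15. Stack: [1, 15]
BINARY_OP - → 1 - 15 = -14. Stack: [-14]
STORE_FAST q → q=-14. Stack: []
LOAD_FAST_LOAD_FAST b,a → push 8,39. Stack: [8, 39]
BINARY_OP * → 8 * 39 = 312. Stack: [312]
STORE_FAST u → u=312. Stack: []
LOAD_FAST c → push 40. Stack: [40]
LOAD_CONST → push 6. Stack: [40, 6]
BINARY_OP + → 40 + 6 = 46. Stack: [46]
LOAD_FAST a → push 39. Stack: [46, 39]
BINARY_OP & → 46 & 39 = 38. Stack: [38]
STORE_FAST x → x=38. Stack: []
LOAD_FAST_LOAD_FAST b,b → push 8,8. Stack: [8, 8]
BINARY_OP + → 8 + 8 = 16. Stack: [16]
STORE_FAST x → x=16. Stack: []
LOAD_FAST b → push 8. Stack: [8]
LOAD_CONST → push 1. Stack: [8, 1]
BINARY_OP + → 8 + 1 = 9. Stack: [9]
STORE_FAST z → z=9. Stack: []
LOAD_CONST → push 9. Stack: [9]
LOAD_FAST z → push 9. Stack: [9, 9]
BINARY_OP + → 9 + 9 = 18. Stack: [18]
STORE_FAST n → n=18. Stack: []
LOAD_FAST n → push 18. Stack: [18]
RETURN_VALUE → return 18.

18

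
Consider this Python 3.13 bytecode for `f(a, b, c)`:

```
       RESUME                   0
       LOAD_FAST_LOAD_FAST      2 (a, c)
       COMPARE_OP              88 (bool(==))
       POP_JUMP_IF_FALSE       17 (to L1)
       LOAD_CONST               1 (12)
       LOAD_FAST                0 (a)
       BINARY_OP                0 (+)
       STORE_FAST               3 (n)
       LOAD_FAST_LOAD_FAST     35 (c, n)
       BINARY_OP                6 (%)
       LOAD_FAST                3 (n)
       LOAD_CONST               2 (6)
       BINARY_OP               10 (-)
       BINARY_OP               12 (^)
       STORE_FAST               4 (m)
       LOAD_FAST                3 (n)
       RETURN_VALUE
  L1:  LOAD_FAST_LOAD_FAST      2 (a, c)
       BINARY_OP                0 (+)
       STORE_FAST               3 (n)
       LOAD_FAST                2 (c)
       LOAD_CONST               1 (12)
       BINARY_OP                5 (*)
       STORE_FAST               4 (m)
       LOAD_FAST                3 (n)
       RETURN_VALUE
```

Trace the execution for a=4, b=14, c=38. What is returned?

42

LOAD_FAST_LOAD_FAST a,c → push 4,38. Stack: [4, 38]
COMPARE_OP bool(==) → 4 vs 38 = False. Stack: [False]
POP_JUMP_IF_FALSE → pop False; jump. Stack: []
LOAD_FAST_LOAD_FAST a,c → push 4,38. Stack: [4, 38]
BINARY_OP + → 4 + 38 = 42. Stack: [42]
STORE_FAST n → n=42. Stack: []
LOAD_FAST c → push 38. Stack: [38]
LOAD_CONST → push 12. Stack: [38, 12]
BINARY_OP * → 38 * 12 = 456. Stack: [456]
STORE_FAST m → m=456. Stack: []
LOAD_FAST n → push 42. Stack: [42]
RETURN_VALUE → return 42.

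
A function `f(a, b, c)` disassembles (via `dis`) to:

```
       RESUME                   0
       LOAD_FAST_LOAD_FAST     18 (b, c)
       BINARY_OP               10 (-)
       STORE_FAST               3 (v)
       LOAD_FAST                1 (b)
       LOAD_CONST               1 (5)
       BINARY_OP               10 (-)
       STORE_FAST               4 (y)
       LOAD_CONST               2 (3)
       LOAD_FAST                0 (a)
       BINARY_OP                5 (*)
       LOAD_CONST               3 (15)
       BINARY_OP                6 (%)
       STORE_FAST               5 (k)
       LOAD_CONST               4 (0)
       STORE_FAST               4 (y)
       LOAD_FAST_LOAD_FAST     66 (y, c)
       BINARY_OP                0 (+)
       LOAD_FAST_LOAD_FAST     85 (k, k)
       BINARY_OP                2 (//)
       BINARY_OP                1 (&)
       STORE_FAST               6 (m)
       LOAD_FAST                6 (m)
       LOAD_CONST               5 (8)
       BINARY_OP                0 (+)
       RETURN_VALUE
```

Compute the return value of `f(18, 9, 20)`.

8

LOAD_FAST_LOAD_FAST b,c → push 9,20. Stack: [9, 20]
BINARY_OP - → 9 - 20 = -11. Stack: [-11]
STORE_FAST v → v=-11. Stack: []
LOAD_FAST b → push 9. Stack: [9]
LOAD_CONST → push 5. Stack: [9, 5]
BINARY_OP - → 9 - 5 = 4. Stack: [4]
STORE_FAST y → y=4. Stack: []
LOAD_CONST → push 3. Stack: [3]
LOAD_FAST a → push 18. Stack: [3, 18]
BINARY_OP * → 3 * 18 = 54. Stack: [54]
LOAD_CONST → push 15. Stack: [54, 15]
BINARY_OP % → 54 % 15 = 9. Stack: [9]
STORE_FAST k → k=9. Stack: []
LOAD_CONST → push 0. Stack: [0]
STORE_FAST y → y=0. Stack: []
LOAD_FAST_LOAD_FAST y,c → push 0,20. Stack: [0, 20]
BINARY_OP + → 0 + 20 = 20. Stack: [20]
LOAD_FAST_LOAD_FAST k,k → push 9,9. Stack: [20, 9, 9]
BINARY_OP // → 9 // 9 = 1. Stack: [20, 1]
BINARY_OP & → 20 & 1 = 0. Stack: [0]
STORE_FAST m → m=0. Stack: []
LOAD_FAST m → push 0. Stack: [0]
LOAD_CONST → push 8. Stack: [0, 8]
BINARY_OP + → 0 + 8 = 8. Stack: [8]
RETURN_VALUE → return 8.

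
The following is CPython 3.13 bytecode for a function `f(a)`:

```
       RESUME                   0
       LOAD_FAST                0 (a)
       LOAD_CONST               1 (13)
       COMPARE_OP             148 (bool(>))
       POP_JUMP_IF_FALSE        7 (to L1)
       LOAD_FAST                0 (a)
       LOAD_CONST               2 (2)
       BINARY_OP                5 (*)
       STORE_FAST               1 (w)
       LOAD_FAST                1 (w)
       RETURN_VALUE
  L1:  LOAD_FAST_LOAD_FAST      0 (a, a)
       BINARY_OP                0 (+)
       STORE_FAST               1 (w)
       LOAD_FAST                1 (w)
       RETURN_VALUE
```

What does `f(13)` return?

LOAD_FAST a → push 13. Stack: [13]
LOAD_CONST → push 13. Stack: [13, 13]
COMPARE_OP bool(>) → 13 vs 13 = False. Stack: [False]
POP_JUMP_IF_FALSE → pop False; jump. Stack: []
LOAD_FAST_LOAD_FAST a,a → push 13,13. Stack: [13, 13]
BINARY_OP + → 13 + 13 = 26. Stack: [26]
STORE_FAST w → w=26. Stack: []
LOAD_FAST w → push 26. Stack: [26]
RETURN_VALUE → return 26.

26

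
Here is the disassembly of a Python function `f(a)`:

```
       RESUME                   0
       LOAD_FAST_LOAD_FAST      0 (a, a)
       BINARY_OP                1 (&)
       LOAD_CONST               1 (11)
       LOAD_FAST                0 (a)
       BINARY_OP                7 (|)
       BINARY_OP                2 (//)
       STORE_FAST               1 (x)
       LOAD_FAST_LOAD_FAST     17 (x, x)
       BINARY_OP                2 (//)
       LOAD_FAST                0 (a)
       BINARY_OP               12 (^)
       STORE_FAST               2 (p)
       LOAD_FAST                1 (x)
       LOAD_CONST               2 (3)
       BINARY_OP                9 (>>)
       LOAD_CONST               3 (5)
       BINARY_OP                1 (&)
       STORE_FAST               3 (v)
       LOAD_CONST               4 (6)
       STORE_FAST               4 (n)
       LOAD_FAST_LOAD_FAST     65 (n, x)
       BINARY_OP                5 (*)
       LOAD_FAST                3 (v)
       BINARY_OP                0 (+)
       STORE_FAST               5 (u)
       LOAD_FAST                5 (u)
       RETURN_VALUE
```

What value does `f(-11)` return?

LOAD_FAST_LOAD_FAST a,a → push -11,-11. Stack: [-11, -11]
BINARY_OP & → -11 & -11 = -11. Stack: [-11]
LOAD_CONST → push 11. Stack: [-11, 11]
LOAD_FAST a → push -11. Stack: [-11, 11, -11]
BINARY_OP | → 11 | -11 = -1. Stack: [-11, -1]
BINARY_OP // → -11 // -1 = 11. Stack: [11]
STORE_FAST x → x=11. Stack: []
LOAD_FAST_LOAD_FAST x,x → push 11,11. Stack: [11, 11]
BINARY_OP // → 11 // 11 = 1. Stack: [1]
LOAD_FAST a → push -11. Stack: [1, -11]
BINARY_OP ^ → 1 ^ -11 = -12. Stack: [-12]
STORE_FAST p → p=-12. Stack: []
LOAD_FAST x → push 11. Stack: [11]
LOAD_CONST → push 3. Stack: [11, 3]
BINARY_OP >> → 11 >> 3 = 1. Stack: [1]
LOAD_CONST → push 5. Stack: [1, 5]
BINARY_OP & → 1 & 5 = 1. Stack: [1]
STORE_FAST v → v=1. Stack: []
LOAD_CONST → push 6. Stack: [6]
STORE_FAST n → n=6. Stack: []
LOAD_FAST_LOAD_FAST n,x → push 6,11. Stack: [6, 11]
BINARY_OP * → 6 * 11 = 66. Stack: [66]
LOAD_FAST v → push 1. Stack: [66, 1]
BINARY_OP + → 66 + 1 = 67. Stack: [67]
STORE_FAST u → u=67. Stack: []
LOAD_FAST u → push 67. Stack: [67]
RETURN_VALUE → return 67.

67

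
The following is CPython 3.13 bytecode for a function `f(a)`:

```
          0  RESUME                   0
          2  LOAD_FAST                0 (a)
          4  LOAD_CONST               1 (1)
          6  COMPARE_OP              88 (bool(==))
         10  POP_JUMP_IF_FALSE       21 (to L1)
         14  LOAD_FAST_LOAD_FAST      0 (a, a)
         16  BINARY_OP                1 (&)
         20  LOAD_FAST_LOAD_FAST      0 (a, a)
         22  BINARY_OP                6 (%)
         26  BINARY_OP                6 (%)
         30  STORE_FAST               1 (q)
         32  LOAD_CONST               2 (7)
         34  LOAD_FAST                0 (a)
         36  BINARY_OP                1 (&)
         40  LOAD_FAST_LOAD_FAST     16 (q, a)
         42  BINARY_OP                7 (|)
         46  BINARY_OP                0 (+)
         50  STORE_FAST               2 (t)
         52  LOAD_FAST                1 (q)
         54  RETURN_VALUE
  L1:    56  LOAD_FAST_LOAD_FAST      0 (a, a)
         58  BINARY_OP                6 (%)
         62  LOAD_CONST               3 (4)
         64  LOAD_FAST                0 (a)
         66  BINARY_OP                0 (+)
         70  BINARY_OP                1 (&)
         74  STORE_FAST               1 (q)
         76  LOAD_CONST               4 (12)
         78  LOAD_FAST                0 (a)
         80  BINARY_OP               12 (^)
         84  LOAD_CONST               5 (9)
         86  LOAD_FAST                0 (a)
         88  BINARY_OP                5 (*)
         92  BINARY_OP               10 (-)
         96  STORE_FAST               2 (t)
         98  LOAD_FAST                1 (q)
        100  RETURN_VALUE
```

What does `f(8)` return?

0

LOAD_FAST a → push 8. Stack: [8]
LOAD_CONST → push 1. Stack: [8, 1]
COMPARE_OP bool(==) → 8 vs 1 = False. Stack: [False]
POP_JUMP_IF_FALSE → pop False; jump. Stack: []
LOAD_FAST_LOAD_FAST a,a → push 8,8. Stack: [8, 8]
BINARY_OP % → 8 % 8 = 0. Stack: [0]
LOAD_CONST → push 4. Stack: [0, 4]
LOAD_FAST a → push 8. Stack: [0, 4, 8]
BINARY_OP + → 4 + 8 = 12. Stack: [0, 12]
BINARY_OP & → 0 & 12 = 0. Stack: [0]
STORE_FAST q → q=0. Stack: []
LOAD_CONST → push 12. Stack: [12]
LOAD_FAST a → push 8. Stack: [12, 8]
BINARY_OP ^ → 12 ^ 8 = 4. Stack: [4]
LOAD_CONST → push 9. Stack: [4, 9]
LOAD_FAST a → push 8. Stack: [4, 9, 8]
BINARY_OP * → 9 * 8 = 72. Stack: [4, 72]
BINARY_OP - → 4 - 72 = -68. Stack: [-68]
STORE_FAST t → t=-68. Stack: []
LOAD_FAST q → push 0. Stack: [0]
RETURN_VALUE → return 0.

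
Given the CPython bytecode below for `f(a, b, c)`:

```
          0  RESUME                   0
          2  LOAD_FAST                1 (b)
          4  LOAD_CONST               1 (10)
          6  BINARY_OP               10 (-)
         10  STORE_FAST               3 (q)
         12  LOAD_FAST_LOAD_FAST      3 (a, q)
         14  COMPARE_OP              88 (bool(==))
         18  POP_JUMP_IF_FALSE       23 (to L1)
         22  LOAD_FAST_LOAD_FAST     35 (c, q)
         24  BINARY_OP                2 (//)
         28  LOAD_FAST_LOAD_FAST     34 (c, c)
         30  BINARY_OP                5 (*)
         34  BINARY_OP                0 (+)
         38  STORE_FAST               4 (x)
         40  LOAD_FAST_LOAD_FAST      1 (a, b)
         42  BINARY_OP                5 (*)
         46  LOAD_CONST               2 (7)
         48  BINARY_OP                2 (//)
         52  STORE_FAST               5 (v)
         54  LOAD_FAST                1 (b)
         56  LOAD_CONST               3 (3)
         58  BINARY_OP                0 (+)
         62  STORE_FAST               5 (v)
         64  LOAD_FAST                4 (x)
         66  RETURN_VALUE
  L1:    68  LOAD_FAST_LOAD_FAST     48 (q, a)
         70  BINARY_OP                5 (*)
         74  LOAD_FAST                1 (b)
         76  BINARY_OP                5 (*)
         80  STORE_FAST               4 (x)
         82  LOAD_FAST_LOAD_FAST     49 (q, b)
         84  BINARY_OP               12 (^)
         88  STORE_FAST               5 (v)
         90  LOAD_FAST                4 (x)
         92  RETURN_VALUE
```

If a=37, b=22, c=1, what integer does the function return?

LOAD_FAST b → push 22. Stack: [22]
LOAD_CONST → push 10. Stack: [22, 10]
BINARY_OP - → 22 - 10 = 12. Stack: [12]
STORE_FAST q → q=12. Stack: []
LOAD_FAST_LOAD_FAST a,q → push 37,12. Stack: [37, 12]
COMPARE_OP bool(==) → 37 vs 12 = False. Stack: [False]
POP_JUMP_IF_FALSE → pop False; jump. Stack: []
LOAD_FAST_LOAD_FAST q,a → push 12,37. Stack: [12, 37]
BINARY_OP * → 12 * 37 = 444. Stack: [444]
LOAD_FAST b → push 22. Stack: [444, 22]
BINARY_OP * → 444 * 22 = 9768. Stack: [9768]
STORE_FAST x → x=9768. Stack: []
LOAD_FAST_LOAD_FAST q,b → push 12,22. Stack: [12, 22]
BINARY_OP ^ → 12 ^ 22 = 26. Stack: [26]
STORE_FAST v → v=26. Stack: []
LOAD_FAST x → push 9768. Stack: [9768]
RETURN_VALUE → return 9768.

9768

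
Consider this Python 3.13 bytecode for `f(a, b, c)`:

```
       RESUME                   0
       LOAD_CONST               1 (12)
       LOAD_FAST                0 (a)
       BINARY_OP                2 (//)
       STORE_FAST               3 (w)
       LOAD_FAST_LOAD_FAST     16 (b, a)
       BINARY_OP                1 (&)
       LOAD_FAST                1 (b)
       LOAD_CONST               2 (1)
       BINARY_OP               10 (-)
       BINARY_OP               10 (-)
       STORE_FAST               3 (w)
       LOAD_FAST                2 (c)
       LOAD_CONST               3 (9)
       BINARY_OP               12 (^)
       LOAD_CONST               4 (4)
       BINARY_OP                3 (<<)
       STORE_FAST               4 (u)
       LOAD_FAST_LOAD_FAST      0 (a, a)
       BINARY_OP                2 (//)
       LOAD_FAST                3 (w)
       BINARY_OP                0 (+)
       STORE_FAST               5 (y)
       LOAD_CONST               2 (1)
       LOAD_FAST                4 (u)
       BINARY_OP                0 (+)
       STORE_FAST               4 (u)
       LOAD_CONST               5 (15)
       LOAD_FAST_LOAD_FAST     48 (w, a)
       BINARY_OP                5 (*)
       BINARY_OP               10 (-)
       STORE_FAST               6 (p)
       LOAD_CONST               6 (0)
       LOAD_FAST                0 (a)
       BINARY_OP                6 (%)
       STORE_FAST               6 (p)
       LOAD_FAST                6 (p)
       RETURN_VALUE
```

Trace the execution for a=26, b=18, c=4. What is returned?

LOAD_CONST → push 12. Stack: [12]
LOAD_FAST a → push 26. Stack: [12, 26]
BINARY_OP // → 12 // 26 = 0. Stack: [0]
STORE_FAST w → w=0. Stack: []
LOAD_FAST_LOAD_FAST b,a → push 18,26. Stack: [18, 26]
BINARY_OP & → 18 & 26 = 18. Stack: [18]
LOAD_FAST b → push 18. Stack: [18, 18]
LOAD_CONST → push 1. Stack: [18, 18, 1]
BINARY_OP - → 18 - 1 = 17. Stack: [18, 17]
BINARY_OP - → 18 - 17 = 1. Stack: [1]
STORE_FAST w → w=1. Stack: []
LOAD_FAST c → push 4. Stack: [4]
LOAD_CONST → push 9. Stack: [4, 9]
BINARY_OP ^ → 4 ^ 9 = 13. Stack: [13]
LOAD_CONST → push 4. Stack: [13, 4]
BINARY_OP << → 13 << 4 = 208. Stack: [208]
STORE_FAST u → u=208. Stack: []
LOAD_FAST_LOAD_FAST a,a → push 26,26. Stack: [26, 26]
BINARY_OP // → 26 // 26 = 1. Stack: [1]
LOAD_FAST w → push 1. Stack: [1, 1]
BINARY_OP + → 1 + 1 = 2. Stack: [2]
STORE_FAST y → y=2. Stack: []
LOAD_CONST → push 1. Stack: [1]
LOAD_FAST u → push 208. Stack: [1, 208]
BINARY_OP + → 1 + 208 = 209. Stack: [209]
STORE_FAST u → u=209. Stack: []
LOAD_CONST → push 15. Stack: [15]
LOAD_FAST_LOAD_FAST w,a → push 1,26. Stack: [15, 1, 26]
BINARY_OP * → 1 * 26 = 26. Stack: [15, 26]
BINARY_OP - → 15 - 26 = -11. Stack: [-11]
STORE_FAST p → p=-11. Stack: []
LOAD_CONST → push 0. Stack: [0]
LOAD_FAST a → push 26. Stack: [0, 26]
BINARY_OP % → 0 % 26 = 0. Stack: [0]
STORE_FAST p → p=0. Stack: []
LOAD_FAST p → push 0. Stack: [0]
RETURN_VALUE → return 0.

0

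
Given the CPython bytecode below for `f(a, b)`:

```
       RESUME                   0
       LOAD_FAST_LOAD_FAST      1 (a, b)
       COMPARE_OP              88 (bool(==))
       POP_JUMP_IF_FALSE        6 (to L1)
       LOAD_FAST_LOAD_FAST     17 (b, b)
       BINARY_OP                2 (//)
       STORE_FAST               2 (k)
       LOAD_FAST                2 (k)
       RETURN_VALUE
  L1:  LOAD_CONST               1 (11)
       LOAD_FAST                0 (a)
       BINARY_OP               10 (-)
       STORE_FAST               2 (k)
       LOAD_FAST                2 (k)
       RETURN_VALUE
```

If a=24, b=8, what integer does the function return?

LOAD_FAST_LOAD_FAST a,b → push 24,8. Stack: [24, 8]
COMPARE_OP bool(==) → 24 vs 8 = False. Stack: [False]
POP_JUMP_IF_FALSE → pop False; jump. Stack: []
LOAD_CONST → push 11. Stack: [11]
LOAD_FAST a → push 24. Stack: [11, 24]
BINARY_OP - → 11 - 24 = -13. Stack: [-13]
STORE_FAST k → k=-13. Stack: []
LOAD_FAST k → push -13. Stack: [-13]
RETURN_VALUE → return -13.

-13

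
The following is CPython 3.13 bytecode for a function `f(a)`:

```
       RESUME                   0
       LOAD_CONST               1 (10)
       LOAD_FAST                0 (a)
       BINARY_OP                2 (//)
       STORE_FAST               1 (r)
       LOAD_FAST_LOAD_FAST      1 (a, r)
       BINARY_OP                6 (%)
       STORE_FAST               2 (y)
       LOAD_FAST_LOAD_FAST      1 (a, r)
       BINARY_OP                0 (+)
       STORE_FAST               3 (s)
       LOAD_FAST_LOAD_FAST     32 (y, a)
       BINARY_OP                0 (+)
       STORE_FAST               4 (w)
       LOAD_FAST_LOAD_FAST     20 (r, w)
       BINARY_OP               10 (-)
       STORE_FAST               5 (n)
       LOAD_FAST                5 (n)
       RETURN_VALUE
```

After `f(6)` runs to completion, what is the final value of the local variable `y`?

0

LOAD_CONST → push 10. Stack: [10]
LOAD_FAST a → push 6. Stack: [10, 6]
BINARY_OP // → 10 // 6 = 1. Stack: [1]
STORE_FAST r → r=1. Stack: []
LOAD_FAST_LOAD_FAST a,r → push 6,1. Stack: [6, 1]
BINARY_OP % → 6 % 1 = 0. Stack: [0]
STORE_FAST y → y=0. Stack: []
LOAD_FAST_LOAD_FAST a,r → push 6,1. Stack: [6, 1]
BINARY_OP + → 6 + 1 = 7. Stack: [7]
STORE_FAST s → s=7. Stack: []
LOAD_FAST_LOAD_FAST y,a → push 0,6. Stack: [0, 6]
BINARY_OP + → 0 + 6 = 6. Stack: [6]
STORE_FAST w → w=6. Stack: []
LOAD_FAST_LOAD_FAST r,w → push 1,6. Stack: [1, 6]
BINARY_OP - → 1 - 6 = -5. Stack: [-5]
STORE_FAST n → n=-5. Stack: []
LOAD_FAST n → push -5. Stack: [-5]
RETURN_VALUE → return -5.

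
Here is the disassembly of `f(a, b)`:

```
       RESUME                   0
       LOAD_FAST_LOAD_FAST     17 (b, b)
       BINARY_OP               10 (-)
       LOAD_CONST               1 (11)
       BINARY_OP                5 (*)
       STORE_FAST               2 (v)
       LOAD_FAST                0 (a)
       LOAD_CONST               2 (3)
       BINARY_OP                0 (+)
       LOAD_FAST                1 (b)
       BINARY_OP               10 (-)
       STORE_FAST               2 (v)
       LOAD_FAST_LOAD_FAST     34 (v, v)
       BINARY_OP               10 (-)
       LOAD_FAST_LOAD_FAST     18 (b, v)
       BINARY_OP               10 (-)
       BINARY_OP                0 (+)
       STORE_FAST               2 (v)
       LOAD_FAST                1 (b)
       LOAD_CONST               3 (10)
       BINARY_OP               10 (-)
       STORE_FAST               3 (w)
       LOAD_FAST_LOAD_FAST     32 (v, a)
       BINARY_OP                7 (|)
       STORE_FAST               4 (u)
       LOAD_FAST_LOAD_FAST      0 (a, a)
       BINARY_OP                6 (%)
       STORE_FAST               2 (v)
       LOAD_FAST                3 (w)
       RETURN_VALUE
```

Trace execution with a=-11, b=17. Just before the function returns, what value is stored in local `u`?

LOAD_FAST_LOAD_FAST b,b → push 17,17. Stack: [17, 17]
BINARY_OP - → 17 - 17 = 0. Stack: [0]
LOAD_CONST → push 11. Stack: [0, 11]
BINARY_OP * → 0 * 11 = 0. Stack: [0]
STORE_FAST v → v=0. Stack: []
LOAD_FAST a → push -11. Stack: [-11]
LOAD_CONST → push 3. Stack: [-11, 3]
BINARY_OP + → -11 + 3 = -8. Stack: [-8]
LOAD_FAST b → push 17. Stack: [-8, 17]
BINARY_OP - → -8 - 17 = -25. Stack: [-25]
STORE_FAST v → v=-25. Stack: []
LOAD_FAST_LOAD_FAST v,v → push -25,-25. Stack: [-25, -25]
BINARY_OP - → -25 - -25 = 0. Stack: [0]
LOAD_FAST_LOAD_FAST b,v → push 17,-25. Stack: [0, 17, -25]
BINARY_OP - → 17 - -25 = 42. Stack: [0, 42]
BINARY_OP + → 0 + 42 = 42. Stack: [42]
STORE_FAST v → v=42. Stack: []
LOAD_FAST b → push 17. Stack: [17]
LOAD_CONST → push 10. Stack: [17, 10]
BINARY_OP - → 17 - 10 = 7. Stack: [7]
STORE_FAST w → w=7. Stack: []
LOAD_FAST_LOAD_FAST v,a → push 42,-11. Stack: [42, -11]
BINARY_OP | → 42 | -11 = -1. Stack: [-1]
STORE_FAST u → u=-1. Stack: []
LOAD_FAST_LOAD_FAST a,a → push -11,-11. Stack: [-11, -11]
BINARY_OP % → -11 % -11 = 0. Stack: [0]
STORE_FAST v → v=0. Stack: []
LOAD_FAST w → push 7. Stack: [7]
RETURN_VALUE → return 7.

-1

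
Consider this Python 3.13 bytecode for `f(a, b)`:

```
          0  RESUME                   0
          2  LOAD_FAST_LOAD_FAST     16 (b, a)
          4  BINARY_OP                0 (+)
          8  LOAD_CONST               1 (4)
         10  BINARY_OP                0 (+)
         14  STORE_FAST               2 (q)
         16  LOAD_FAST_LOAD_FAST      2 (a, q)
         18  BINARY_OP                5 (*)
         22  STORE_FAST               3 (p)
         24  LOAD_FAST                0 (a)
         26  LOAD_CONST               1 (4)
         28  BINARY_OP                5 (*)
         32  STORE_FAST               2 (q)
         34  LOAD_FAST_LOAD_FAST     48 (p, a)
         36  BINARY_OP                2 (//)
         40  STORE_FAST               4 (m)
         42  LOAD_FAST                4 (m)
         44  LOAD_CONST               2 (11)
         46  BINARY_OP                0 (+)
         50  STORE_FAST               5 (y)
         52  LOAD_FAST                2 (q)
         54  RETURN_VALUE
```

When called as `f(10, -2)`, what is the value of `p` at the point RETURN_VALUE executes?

LOAD_FAST_LOAD_FAST b,a → push -2,10. Stack: [-2, 10]
BINARY_OP + → -2 + 10 = 8. Stack: [8]
LOAD_CONST → push 4. Stack: [8, 4]
BINARY_OP + → 8 + 4 = 12. Stack: [12]
STORE_FAST q → q=12. Stack: []
LOAD_FAST_LOAD_FAST a,q → push 10,12. Stack: [10, 12]
BINARY_OP * → 10 * 12 = 120. Stack: [120]
STORE_FAST p → p=120. Stack: []
LOAD_FAST a → push 10. Stack: [10]
LOAD_CONST → push 4. Stack: [10, 4]
BINARY_OP * → 10 * 4 = 40. Stack: [40]
STORE_FAST q → q=40. Stack: []
LOAD_FAST_LOAD_FAST p,a → push 120,10. Stack: [120, 10]
BINARY_OP // → 120 // 10 = 12. Stack: [12]
STORE_FAST m → m=12. Stack: []
LOAD_FAST m → push 12. Stack: [12]
LOAD_CONST → push 11. Stack: [12, 11]
BINARY_OP + → 12 + 11 = 23. Stack: [23]
STORE_FAST y → y=23. Stack: []
LOAD_FAST q → push 40. Stack: [40]
RETURN_VALUE → return 40.

120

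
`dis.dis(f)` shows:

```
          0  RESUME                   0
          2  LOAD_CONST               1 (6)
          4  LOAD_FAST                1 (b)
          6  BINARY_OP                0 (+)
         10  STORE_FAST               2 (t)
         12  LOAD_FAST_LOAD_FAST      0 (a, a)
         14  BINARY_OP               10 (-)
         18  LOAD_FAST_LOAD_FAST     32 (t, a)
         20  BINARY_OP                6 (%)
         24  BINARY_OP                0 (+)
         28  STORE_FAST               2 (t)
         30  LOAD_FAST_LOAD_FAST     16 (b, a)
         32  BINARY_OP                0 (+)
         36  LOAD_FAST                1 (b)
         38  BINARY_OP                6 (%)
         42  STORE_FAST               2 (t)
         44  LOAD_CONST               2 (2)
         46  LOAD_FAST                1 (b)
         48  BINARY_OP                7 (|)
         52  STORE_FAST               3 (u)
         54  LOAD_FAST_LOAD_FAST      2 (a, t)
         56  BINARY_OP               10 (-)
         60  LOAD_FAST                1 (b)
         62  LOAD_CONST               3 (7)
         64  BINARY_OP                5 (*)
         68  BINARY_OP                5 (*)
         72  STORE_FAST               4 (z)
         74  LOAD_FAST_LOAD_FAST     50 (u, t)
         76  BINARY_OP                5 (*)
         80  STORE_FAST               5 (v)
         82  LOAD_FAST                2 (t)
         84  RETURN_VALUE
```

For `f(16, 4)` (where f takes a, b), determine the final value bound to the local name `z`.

448

LOAD_CONST → push 6. Stack: [6]
LOAD_FAST b → push 4. Stack: [6, 4]
BINARY_OP + → 6 + 4 = 10. Stack: [10]
STORE_FAST t → t=10. Stack: []
LOAD_FAST_LOAD_FAST a,a → push 16,16. Stack: [16, 16]
BINARY_OP - → 16 - 16 = 0. Stack: [0]
LOAD_FAST_LOAD_FAST t,a → push 10,16. Stack: [0, 10, 16]
BINARY_OP % → 10 % 16 = 10. Stack: [0, 10]
BINARY_OP + → 0 + 10 = 10. Stack: [10]
STORE_FAST t → t=10. Stack: []
LOAD_FAST_LOAD_FAST b,a → push 4,16. Stack: [4, 16]
BINARY_OP + → 4 + 16 = 20. Stack: [20]
LOAD_FAST b → push 4. Stack: [20, 4]
BINARY_OP % → 20 % 4 = 0. Stack: [0]
STORE_FAST t → t=0. Stack: []
LOAD_CONST → push 2. Stack: [2]
LOAD_FAST b → push 4. Stack: [2, 4]
BINARY_OP | → 2 | 4 = 6. Stack: [6]
STORE_FAST u → u=6. Stack: []
LOAD_FAST_LOAD_FAST a,t → push 16,0. Stack: [16, 0]
BINARY_OP - → 16 - 0 = 16. Stack: [16]
LOAD_FAST b → push 4. Stack: [16, 4]
LOAD_CONST → push 7. Stack: [16, 4, 7]
BINARY_OP * → 4 * 7 = 28. Stack: [16, 28]
BINARY_OP * → 16 * 28 = 448. Stack: [448]
STORE_FAST z → z=448. Stack: []
LOAD_FAST_LOAD_FAST u,t → push 6,0. Stack: [6, 0]
BINARY_OP * → 6 * 0 = 0. Stack: [0]
STORE_FAST v → v=0. Stack: []
LOAD_FAST t → push 0. Stack: [0]
RETURN_VALUE → return 0.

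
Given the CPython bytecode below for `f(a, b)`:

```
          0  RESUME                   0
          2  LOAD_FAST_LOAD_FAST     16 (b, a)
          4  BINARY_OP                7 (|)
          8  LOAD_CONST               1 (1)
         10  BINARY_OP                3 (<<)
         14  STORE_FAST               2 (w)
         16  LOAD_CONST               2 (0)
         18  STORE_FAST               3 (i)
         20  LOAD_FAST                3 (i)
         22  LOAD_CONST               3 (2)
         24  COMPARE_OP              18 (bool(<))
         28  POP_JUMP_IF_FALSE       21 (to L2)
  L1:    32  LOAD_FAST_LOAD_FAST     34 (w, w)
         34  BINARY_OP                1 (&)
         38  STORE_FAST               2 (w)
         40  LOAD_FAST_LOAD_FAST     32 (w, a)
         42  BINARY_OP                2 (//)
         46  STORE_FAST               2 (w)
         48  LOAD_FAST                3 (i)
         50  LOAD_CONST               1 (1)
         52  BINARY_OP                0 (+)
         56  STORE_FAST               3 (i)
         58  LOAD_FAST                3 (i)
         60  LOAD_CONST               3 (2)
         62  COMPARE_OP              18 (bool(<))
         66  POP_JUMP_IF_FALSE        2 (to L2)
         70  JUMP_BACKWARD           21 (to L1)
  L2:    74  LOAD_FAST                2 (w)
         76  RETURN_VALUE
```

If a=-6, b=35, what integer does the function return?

LOAD_FAST_LOAD_FAST b,a → push 35,-6. Stack: [35, -6]
BINARY_OP | → 35 | -6 = -5. Stack: [-5]
LOAD_CONST → push 1. Stack: [-5, 1]
BINARY_OP << → -5 << 1 = -10. Stack: [-10]
STORE_FAST w → w=-10. Stack: []
LOAD_CONST → push 0. Stack: [0]
STORE_FAST i → i=0. Stack: []
LOAD_FAST i → push 0. Stack: [0]
LOAD_CONST → push 2. Stack: [0, 2]
COMPARE_OP bool(<) → 0 vs 2 = True. Stack: [True]
POP_JUMP_IF_FALSE → pop True; no jump. Stack: []
LOAD_FAST_LOAD_FAST w,w → push -10,-10. Stack: [-10, -10]
BINARY_OP & → -10 & -10 = -10. Stack: [-10]
STORE_FAST w → w=-10. Stack: []
LOAD_FAST_LOAD_FAST w,a → push -10,-6. Stack: [-10, -6]
BINARY_OP // → -10 // -6 = 1. Stack: [1]
STORE_FAST w → w=1. Stack: []
LOAD_FAST i → push 0. Stack: [0]
LOAD_CONST → push 1. Stack: [0, 1]
BINARY_OP + → 0 + 1 = 1. Stack: [1]
STORE_FAST i → i=1. Stack: []
LOAD_FAST i → push 1. Stack: [1]
LOAD_CONST → push 2. Stack: [1, 2]
COMPARE_OP bool(<) → 1 vs 2 = True. Stack: [True]
POP_JUMP_IF_FALSE → pop True; no jump. Stack: []
LOAD_FAST_LOAD_FAST w,w → push 1,1. Stack: [1, 1]
BINARY_OP & → 1 & 1 = 1. Stack: [1]
STORE_FAST w → w=1. Stack: []
LOAD_FAST_LOAD_FAST w,a → push 1,-6. Stack: [1, -6]
BINARY_OP // → 1 // -6 = -1. Stack: [-1]
STORE_FAST w → w=-1. Stack: []
LOAD_FAST i → push 1. Stack: [1]
LOAD_CONST → push 1. Stack: [1, 1]
BINARY_OP + → 1 + 1 = 2. Stack: [2]
STORE_FAST i → i=2. Stack: []
LOAD_FAST i → push 2. Stack: [2]
LOAD_CONST → push 2. Stack: [2, 2]
COMPARE_OP bool(<) → 2 vs 2 = False. Stack: [False]
POP_JUMP_IF_FALSE → pop False; jump. Stack: []
LOAD_FAST w → push -1. Stack: [-1]
RETURN_VALUE → return -1.

-1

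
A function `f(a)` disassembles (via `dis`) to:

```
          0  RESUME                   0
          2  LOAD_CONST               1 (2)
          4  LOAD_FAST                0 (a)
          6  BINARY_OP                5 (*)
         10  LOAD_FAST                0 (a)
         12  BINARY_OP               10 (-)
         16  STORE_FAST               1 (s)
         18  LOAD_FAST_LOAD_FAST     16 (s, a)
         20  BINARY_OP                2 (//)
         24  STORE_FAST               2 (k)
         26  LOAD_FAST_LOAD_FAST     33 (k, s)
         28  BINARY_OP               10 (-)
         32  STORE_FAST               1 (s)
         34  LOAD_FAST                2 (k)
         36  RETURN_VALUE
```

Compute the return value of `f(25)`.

1

LOAD_CONST → push 2. Stack: [2]
LOAD_FAST a → push 25. Stack: [2, 25]
BINARY_OP * → 2 * 25 = 50. Stack: [50]
LOAD_FAST a → push 25. Stack: [50, 25]
BINARY_OP - → 50 - 25 = 25. Stack: [25]
STORE_FAST s → s=25. Stack: []
LOAD_FAST_LOAD_FAST s,a → push 25,25. Stack: [25, 25]
BINARY_OP // → 25 // 25 = 1. Stack: [1]
STORE_FAST k → k=1. Stack: []
LOAD_FAST_LOAD_FAST k,s → push 1,25. Stack: [1, 25]
BINARY_OP - → 1 - 25 = -24. Stack: [-24]
STORE_FAST s → s=-24. Stack: []
LOAD_FAST k → push 1. Stack: [1]
RETURN_VALUE → return 1.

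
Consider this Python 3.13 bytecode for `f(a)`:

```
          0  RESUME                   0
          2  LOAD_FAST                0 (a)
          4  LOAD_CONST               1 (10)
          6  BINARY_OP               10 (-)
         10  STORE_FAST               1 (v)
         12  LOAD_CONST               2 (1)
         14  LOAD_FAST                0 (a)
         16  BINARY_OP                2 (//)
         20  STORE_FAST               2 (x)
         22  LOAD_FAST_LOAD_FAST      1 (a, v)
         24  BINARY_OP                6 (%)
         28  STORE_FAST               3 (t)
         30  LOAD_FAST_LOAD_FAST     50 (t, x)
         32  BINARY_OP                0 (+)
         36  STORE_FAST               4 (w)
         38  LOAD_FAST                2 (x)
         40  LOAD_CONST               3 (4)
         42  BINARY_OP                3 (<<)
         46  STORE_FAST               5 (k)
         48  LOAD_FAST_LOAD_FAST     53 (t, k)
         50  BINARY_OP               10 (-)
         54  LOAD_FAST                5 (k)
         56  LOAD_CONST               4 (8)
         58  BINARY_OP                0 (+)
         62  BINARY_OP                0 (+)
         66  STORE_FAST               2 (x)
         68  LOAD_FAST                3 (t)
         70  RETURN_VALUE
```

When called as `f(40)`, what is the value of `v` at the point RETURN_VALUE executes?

LOAD_FAST a → push 40. Stack: [40]
LOAD_CONST → push 10. Stack: [40, 10]
BINARY_OP - → 40 - 10 = 30. Stack: [30]
STORE_FAST v → v=30. Stack: []
LOAD_CONST → push 1. Stack: [1]
LOAD_FAST a → push 40. Stack: [1, 40]
BINARY_OP // → 1 // 40 = 0. Stack: [0]
STORE_FAST x → x=0. Stack: []
LOAD_FAST_LOAD_FAST a,v → push 40,30. Stack: [40, 30]
BINARY_OP % → 40 % 30 = 10. Stack: [10]
STORE_FAST t → t=10. Stack: []
LOAD_FAST_LOAD_FAST t,x → push 10,0. Stack: [10, 0]
BINARY_OP + → 10 + 0 = 10. Stack: [10]
STORE_FAST w → w=10. Stack: []
LOAD_FAST x → push 0. Stack: [0]
LOAD_CONST → push 4. Stack: [0, 4]
BINARY_OP << → 0 << 4 = 0. Stack: [0]
STORE_FAST k → k=0. Stack: []
LOAD_FAST_LOAD_FAST t,k → push 10,0. Stack: [10, 0]
BINARY_OP - → 10 - 0 = 10. Stack: [10]
LOAD_FAST k → push 0. Stack: [10, 0]
LOAD_CONST → push 8. Stack: [10, 0, 8]
BINARY_OP + → 0 + 8 = 8. Stack: [10, 8]
BINARY_OP + → 10 + 8 = 18. Stack: [18]
STORE_FAST x → x=18. Stack: []
LOAD_FAST t → push 10. Stack: [10]
RETURN_VALUE → return 10.

30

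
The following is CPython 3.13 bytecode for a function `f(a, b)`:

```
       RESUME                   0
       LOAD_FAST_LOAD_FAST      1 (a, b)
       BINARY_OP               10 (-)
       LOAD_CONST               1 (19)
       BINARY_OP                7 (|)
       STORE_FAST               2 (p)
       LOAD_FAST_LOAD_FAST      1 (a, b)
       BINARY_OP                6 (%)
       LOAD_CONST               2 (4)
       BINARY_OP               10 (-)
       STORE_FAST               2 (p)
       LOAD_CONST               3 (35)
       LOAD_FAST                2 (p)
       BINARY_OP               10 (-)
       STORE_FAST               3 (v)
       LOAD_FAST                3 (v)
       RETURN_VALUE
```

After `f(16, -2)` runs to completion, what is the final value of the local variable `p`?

-4

LOAD_FAST_LOAD_FAST a,b → push 16,-2. Stack: [16, -2]
BINARY_OP - → 16 - -2 = 18. Stack: [18]
LOAD_CONST → push 19. Stack: [18, 19]
BINARY_OP | → 18 | 19 = 19. Stack: [19]
STORE_FAST p → p=19. Stack: []
LOAD_FAST_LOAD_FAST a,b → push 16,-2. Stack: [16, -2]
BINARY_OP % → 16 % -2 = 0. Stack: [0]
LOAD_CONST → push 4. Stack: [0, 4]
BINARY_OP - → 0 - 4 = -4. Stack: [-4]
STORE_FAST p → p=-4. Stack: []
LOAD_CONST → push 35. Stack: [35]
LOAD_FAST p → push -4. Stack: [35, -4]
BINARY_OP - → 35 - -4 = 39. Stack: [39]
STORE_FAST v → v=39. Stack: []
LOAD_FAST v → push 39. Stack: [39]
RETURN_VALUE → return 39.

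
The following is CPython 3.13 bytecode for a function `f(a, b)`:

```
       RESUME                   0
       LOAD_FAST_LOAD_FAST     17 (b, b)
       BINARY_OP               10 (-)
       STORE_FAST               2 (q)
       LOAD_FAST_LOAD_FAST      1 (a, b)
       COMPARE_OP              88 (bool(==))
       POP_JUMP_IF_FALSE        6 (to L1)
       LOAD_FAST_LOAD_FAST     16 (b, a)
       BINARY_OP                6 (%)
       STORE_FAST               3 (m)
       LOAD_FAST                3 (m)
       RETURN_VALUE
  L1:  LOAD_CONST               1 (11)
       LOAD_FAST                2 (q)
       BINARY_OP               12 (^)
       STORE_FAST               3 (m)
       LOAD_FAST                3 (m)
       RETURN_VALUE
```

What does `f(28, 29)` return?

11

LOAD_FAST_LOAD_FAST b,b → push 29,29. Stack: [29, 29]
BINARY_OP - → 29 - 29 = 0. Stack: [0]
STORE_FAST q → q=0. Stack: []
LOAD_FAST_LOAD_FAST a,b → push 28,29. Stack: [28, 29]
COMPARE_OP bool(==) → 28 vs 29 = False. Stack: [False]
POP_JUMP_IF_FALSE → pop False; jump. Stack: []
LOAD_CONST → push 11. Stack: [11]
LOAD_FAST q → push 0. Stack: [11, 0]
BINARY_OP ^ → 11 ^ 0 = 11. Stack: [11]
STORE_FAST m → m=11. Stack: []
LOAD_FAST m → push 11. Stack: [11]
RETURN_VALUE → return 11.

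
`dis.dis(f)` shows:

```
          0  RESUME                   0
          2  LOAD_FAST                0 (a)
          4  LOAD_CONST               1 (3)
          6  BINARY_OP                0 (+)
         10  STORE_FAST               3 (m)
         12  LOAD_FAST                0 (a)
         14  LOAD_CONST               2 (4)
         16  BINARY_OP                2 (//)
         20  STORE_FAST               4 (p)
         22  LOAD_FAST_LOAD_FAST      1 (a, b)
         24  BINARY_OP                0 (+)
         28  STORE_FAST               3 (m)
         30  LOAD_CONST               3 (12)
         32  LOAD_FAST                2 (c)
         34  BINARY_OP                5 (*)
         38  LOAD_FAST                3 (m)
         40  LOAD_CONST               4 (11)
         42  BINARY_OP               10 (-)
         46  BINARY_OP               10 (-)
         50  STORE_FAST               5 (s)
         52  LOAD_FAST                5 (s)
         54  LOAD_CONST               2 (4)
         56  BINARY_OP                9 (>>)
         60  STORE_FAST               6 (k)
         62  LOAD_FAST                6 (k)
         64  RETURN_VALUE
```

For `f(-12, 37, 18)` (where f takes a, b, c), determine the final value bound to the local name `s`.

LOAD_FAST a → push -12. Stack: [-12]
LOAD_CONST → push 3. Stack: [-12, 3]
BINARY_OP + → -12 + 3 = -9. Stack: [-9]
STORE_FAST m → m=-9. Stack: []
LOAD_FAST a → push -12. Stack: [-12]
LOAD_CONST → push 4. Stack: [-12, 4]
BINARY_OP // → -12 // 4 = -3. Stack: [-3]
STORE_FAST p → p=-3. Stack: []
LOAD_FAST_LOAD_FAST a,b → push -12,37. Stack: [-12, 37]
BINARY_OP + → -12 + 37 = 25. Stack: [25]
STORE_FAST m → m=25. Stack: []
LOAD_CONST → push 12. Stack: [12]
LOAD_FAST c → push 18. Stack: [12, 18]
BINARY_OP * → 12 * 18 = 216. Stack: [216]
LOAD_FAST m → push 25. Stack: [216, 25]
LOAD_CONST → push 11. Stack: [216, 25, 11]
BINARY_OP - → 25 - 11 = 14. Stack: [216, 14]
BINARY_OP - → 216 - 14 = 202. Stack: [202]
STORE_FAST s → s=202. Stack: []
LOAD_FAST s → push 202. Stack: [202]
LOAD_CONST → push 4. Stack: [202, 4]
BINARY_OP >> → 202 >> 4 = 12. Stack: [12]
STORE_FAST k → k=12. Stack: []
LOAD_FAST k → push 12. Stack: [12]
RETURN_VALUE → return 12.

202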